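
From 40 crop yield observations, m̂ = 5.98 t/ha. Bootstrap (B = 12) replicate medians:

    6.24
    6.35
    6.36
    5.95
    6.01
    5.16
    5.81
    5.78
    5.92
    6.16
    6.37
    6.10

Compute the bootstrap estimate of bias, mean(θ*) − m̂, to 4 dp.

mean(θ*) = (6.24 + 6.35 + 6.36 + 5.95 + 6.01 + 5.16 + 5.81 + 5.78 + 5.92 + 6.16 + 6.37 + 6.10) / 12 = 6.01750
bias = 6.01750 − 5.98

bias = +0.0375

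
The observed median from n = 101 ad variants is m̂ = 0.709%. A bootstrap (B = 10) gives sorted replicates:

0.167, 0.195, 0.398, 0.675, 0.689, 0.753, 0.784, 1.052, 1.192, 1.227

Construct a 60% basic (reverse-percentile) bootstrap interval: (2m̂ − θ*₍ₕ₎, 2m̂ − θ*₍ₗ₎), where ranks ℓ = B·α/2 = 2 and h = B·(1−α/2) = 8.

Percentile endpoints at ranks 2 and 8: θ*₍2₎ = 0.195, θ*₍8₎ = 1.052.
Basic interval reflects these around m̂:
  lower = 2 × 0.709 − 1.052 = 0.366
  upper = 2 × 0.709 − 0.195 = 1.223

(0.366, 1.223)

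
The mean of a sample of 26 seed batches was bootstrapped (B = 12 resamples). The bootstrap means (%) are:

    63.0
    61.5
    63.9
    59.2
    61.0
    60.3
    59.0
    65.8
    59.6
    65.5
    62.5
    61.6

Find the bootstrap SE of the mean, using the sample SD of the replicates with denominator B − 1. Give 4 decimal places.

Bootstrap SE is the standard deviation of the 12 replicate means.
Mean of replicates: (63.0 + 61.5 + 63.9 + 59.2 + 61.0 + 60.3 + 59.0 + 65.8 + 59.6 + 65.5 + 62.5 + 61.6) / 12 = 742.90000 / 12 = 61.90833
Sum of squared deviations: (+1.09167)² + (−0.40833)² + (+1.99167)² + (−2.70833)² + (−0.90833)² + (−1.60833)² + (−2.90833)² + (+3.89167)² + (−2.30833)² + (+3.59167)² + (+0.59167)² + (−0.30833)² = 58.34917
Variance = 58.34917 / 11 = 5.30447
SE* = √5.30447

SE* = 2.3031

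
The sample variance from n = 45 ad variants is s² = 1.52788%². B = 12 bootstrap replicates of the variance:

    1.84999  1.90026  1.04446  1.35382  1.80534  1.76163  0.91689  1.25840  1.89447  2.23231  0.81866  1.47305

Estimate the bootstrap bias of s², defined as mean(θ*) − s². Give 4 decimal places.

mean(θ*) = (1.84999 + 1.90026 + 1.04446 + 1.35382 + 1.80534 + 1.76163 + 0.91689 + 1.25840 + 1.89447 + 2.23231 + 0.81866 + 1.47305) / 12 = 1.52577
bias = 1.52577 − 1.52788

bias = −0.0021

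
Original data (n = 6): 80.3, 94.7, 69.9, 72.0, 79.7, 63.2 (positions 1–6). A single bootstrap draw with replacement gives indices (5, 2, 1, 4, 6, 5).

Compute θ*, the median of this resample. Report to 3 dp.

Resample values: 79.7, 94.7, 80.3, 72.0, 63.2, 79.7.
Sorted: 63.2, 72.0, 79.7, 79.7, 80.3, 94.7
Median = average of the two middle values = 79.700

θ* = 79.700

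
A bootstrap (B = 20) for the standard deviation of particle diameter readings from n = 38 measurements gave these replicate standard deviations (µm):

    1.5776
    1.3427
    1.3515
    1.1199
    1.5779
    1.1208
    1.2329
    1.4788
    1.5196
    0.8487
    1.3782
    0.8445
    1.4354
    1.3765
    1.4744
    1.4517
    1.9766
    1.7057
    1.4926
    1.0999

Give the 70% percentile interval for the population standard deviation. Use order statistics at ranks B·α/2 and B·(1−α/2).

Sorted replicates: 0.8445, 0.8487, 1.0999, 1.1199, 1.1208, 1.2329, 1.3427, 1.3515, 1.3765, 1.3782, 1.4354, 1.4517, 1.4744, 1.4788, 1.4926, 1.5196, 1.5776, 1.5779, 1.7057, 1.9766
α = 0.30; lower rank = 20 × 0.150 = 3; upper rank = 20 × 0.850 = 17.
The 3rd smallest replicate is 1.0999; the 17th is 1.5776.

(1.0999, 1.5776)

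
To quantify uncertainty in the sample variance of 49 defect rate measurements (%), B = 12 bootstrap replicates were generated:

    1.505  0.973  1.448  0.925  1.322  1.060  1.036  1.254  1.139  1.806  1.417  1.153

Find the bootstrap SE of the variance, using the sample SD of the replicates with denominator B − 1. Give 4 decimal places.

Bootstrap SE is the standard deviation of the 12 replicate variances.
Mean of replicates: (1.505 + 0.973 + 1.448 + 0.925 + 1.322 + 1.060 + 1.036 + 1.254 + 1.139 + 1.806 + 1.417 + 1.153) / 12 = 15.03800 / 12 = 1.25317
Sum of squared deviations: (+0.25183)² + (−0.28017)² + (+0.19483)² + (−0.32817)² + (+0.06883)² + (−0.19317)² + (−0.21717)² + (+0.00083)² + (−0.11417)² + (+0.55283)² + (+0.16383)² + (−0.10017)² = 0.73231
Variance = 0.73231 / 11 = 0.06657
SE* = √0.06657

SE* = 0.2580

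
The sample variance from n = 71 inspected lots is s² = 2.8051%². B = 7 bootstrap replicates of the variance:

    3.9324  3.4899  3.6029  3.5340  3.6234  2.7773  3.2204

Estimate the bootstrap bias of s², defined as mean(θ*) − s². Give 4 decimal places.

bias = +0.6492

mean(θ*) = (3.9324 + 3.4899 + 3.6029 + 3.5340 + 3.6234 + 2.7773 + 3.2204) / 7 = 3.45433
bias = 3.45433 − 2.8051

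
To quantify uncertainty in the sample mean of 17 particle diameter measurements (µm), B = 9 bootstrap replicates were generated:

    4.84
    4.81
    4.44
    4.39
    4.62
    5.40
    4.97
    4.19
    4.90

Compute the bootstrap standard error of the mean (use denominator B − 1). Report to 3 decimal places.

SE* = 0.364

Bootstrap SE is the standard deviation of the 9 replicate means.
Mean of replicates: (4.84 + 4.81 + 4.44 + 4.39 + 4.62 + 5.40 + 4.97 + 4.19 + 4.90) / 9 = 42.5600 / 9 = 4.7289
Sum of squared deviations: (+0.1111)² + (+0.0811)² + (−0.2889)² + (−0.3389)² + (−0.1089)² + (+0.6711)² + (+0.2411)² + (−0.5389)² + (+0.1711)² = 1.0573
Variance = 1.0573 / 8 = 0.1322
SE* = √0.1322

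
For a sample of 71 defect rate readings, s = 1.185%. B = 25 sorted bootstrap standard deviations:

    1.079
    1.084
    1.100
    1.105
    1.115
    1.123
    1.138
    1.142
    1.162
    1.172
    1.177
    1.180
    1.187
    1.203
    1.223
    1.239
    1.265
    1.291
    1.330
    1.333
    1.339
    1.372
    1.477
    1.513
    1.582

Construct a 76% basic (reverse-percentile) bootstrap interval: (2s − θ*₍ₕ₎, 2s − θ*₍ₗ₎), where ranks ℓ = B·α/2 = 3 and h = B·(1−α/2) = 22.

Percentile endpoints at ranks 3 and 22: θ*₍3₎ = 1.100, θ*₍22₎ = 1.372.
Basic interval reflects these around s:
  lower = 2 × 1.185 − 1.372 = 0.998
  upper = 2 × 1.185 − 1.100 = 1.270

(0.998, 1.270)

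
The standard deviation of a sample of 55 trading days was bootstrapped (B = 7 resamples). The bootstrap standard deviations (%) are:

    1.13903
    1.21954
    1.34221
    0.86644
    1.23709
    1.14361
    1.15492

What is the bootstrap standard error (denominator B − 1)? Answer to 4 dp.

Bootstrap SE is the standard deviation of the 7 replicate standard deviations.
Mean of replicates: (1.13903 + 1.21954 + 1.34221 + 0.86644 + 1.23709 + 1.14361 + 1.15492) / 7 = 8.102840 / 7 = 1.157549
Sum of squared deviations: (−0.018519)² + (+0.061991)² + (+0.184661)² + (−0.291109)² + (+0.079541)² + (−0.013939)² + (−0.002629)² = 0.129558
Variance = 0.129558 / 6 = 0.021593
SE* = √0.021593

SE* = 0.1469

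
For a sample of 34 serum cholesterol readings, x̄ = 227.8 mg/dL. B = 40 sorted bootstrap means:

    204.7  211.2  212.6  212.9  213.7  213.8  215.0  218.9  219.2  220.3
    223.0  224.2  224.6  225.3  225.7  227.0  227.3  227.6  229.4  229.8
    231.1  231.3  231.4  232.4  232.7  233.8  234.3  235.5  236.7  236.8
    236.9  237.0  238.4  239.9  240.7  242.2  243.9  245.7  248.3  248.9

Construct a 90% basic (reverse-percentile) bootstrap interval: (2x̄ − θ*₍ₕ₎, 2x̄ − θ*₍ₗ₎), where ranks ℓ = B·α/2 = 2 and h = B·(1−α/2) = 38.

Percentile endpoints at ranks 2 and 38: θ*₍2₎ = 211.2, θ*₍38₎ = 245.7.
Basic interval reflects these around x̄:
  lower = 2 × 227.8 − 245.7 = 209.9
  upper = 2 × 227.8 − 211.2 = 244.4

(209.9, 244.4)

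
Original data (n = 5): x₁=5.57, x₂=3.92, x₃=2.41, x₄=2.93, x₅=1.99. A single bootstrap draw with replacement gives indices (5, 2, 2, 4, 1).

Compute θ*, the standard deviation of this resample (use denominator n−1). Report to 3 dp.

Resample values: 1.99, 3.92, 3.92, 2.93, 5.57.
Mean = 3.6660; sum of squared deviations = 7.1049
s² = 7.1049 / 4 = 1.7762
s = √1.7762 = 1.333

θ* = 1.333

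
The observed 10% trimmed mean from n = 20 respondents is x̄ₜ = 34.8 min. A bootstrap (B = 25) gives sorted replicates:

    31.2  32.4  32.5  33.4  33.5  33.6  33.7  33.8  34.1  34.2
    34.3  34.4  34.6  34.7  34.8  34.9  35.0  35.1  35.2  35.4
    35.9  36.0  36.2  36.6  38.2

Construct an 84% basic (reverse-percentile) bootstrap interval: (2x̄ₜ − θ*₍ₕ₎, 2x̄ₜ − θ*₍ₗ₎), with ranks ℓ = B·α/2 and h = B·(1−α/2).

Percentile endpoints at ranks 2 and 23: θ*₍2₎ = 32.4, θ*₍23₎ = 36.2.
Basic interval reflects these around x̄ₜ:
  lower = 2 × 34.8 − 36.2 = 33.4
  upper = 2 × 34.8 − 32.4 = 37.2

(33.4, 37.2)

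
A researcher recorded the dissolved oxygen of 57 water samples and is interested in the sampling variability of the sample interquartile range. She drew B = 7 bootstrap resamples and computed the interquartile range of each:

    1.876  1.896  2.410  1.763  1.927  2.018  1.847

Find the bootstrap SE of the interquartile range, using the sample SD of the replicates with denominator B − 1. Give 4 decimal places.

SE* = 0.2120

Bootstrap SE is the standard deviation of the 7 replicate interquartile ranges.
Mean of replicates: (1.876 + 1.896 + 2.410 + 1.763 + 1.927 + 2.018 + 1.847) / 7 = 13.73700 / 7 = 1.96243
Sum of squared deviations: (−0.08643)² + (−0.06643)² + (+0.44757)² + (−0.19943)² + (−0.03543)² + (+0.05557)² + (−0.11543)² = 0.26964
Variance = 0.26964 / 6 = 0.04494
SE* = √0.04494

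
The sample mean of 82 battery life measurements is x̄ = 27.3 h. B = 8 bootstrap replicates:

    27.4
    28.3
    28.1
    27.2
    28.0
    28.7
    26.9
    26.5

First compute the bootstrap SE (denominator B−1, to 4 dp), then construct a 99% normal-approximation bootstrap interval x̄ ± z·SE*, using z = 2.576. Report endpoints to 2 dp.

Mean of replicates = 27.6375; sum of squared deviations = 3.9988; SE* = √(3.9988/7) = 0.7558
Margin = 2.576 × 0.7558 = 1.947
Interval: 27.3 ± 1.947

(25.35, 29.25)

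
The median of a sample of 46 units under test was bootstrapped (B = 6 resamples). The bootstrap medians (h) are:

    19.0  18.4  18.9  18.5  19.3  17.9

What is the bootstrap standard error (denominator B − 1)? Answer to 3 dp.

Bootstrap SE is the standard deviation of the 6 replicate medians.
Mean of replicates: (19.0 + 18.4 + 18.9 + 18.5 + 19.3 + 17.9) / 6 = 112.0000 / 6 = 18.6667
Sum of squared deviations: (+0.3333)² + (−0.2667)² + (+0.2333)² + (−0.1667)² + (+0.6333)² + (−0.7667)² = 1.2533
Variance = 1.2533 / 5 = 0.2507
SE* = √0.2507

SE* = 0.501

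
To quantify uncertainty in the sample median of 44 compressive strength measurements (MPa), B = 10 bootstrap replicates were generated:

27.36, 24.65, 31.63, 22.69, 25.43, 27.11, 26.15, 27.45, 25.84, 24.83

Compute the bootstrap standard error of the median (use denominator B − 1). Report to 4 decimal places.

SE* = 2.3668

Bootstrap SE is the standard deviation of the 10 replicate medians.
Mean of replicates: (27.36 + 24.65 + 31.63 + 22.69 + 25.43 + 27.11 + 26.15 + 27.45 + 25.84 + 24.83) / 10 = 263.14000 / 10 = 26.31400
Sum of squared deviations: (+1.04600)² + (−1.66400)² + (+5.31600)² + (−3.62400)² + (−0.88400)² + (+0.79600)² + (−0.16400)² + (+1.13600)² + (−0.47400)² + (−1.48400)² = 50.41564
Variance = 50.41564 / 9 = 5.60174
SE* = √5.60174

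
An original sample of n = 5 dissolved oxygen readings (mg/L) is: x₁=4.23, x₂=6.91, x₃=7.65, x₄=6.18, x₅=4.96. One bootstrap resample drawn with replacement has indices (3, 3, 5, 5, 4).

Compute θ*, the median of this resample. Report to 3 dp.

Resample values: 7.65, 7.65, 4.96, 4.96, 6.18.
Sorted: 4.96, 4.96, 6.18, 7.65, 7.65
Median = middle value = 6.180

θ* = 6.180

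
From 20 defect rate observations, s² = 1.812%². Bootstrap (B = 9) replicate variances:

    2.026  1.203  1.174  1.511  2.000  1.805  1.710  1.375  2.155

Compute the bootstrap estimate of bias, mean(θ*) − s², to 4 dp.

mean(θ*) = (2.026 + 1.203 + 1.174 + 1.511 + 2.000 + 1.805 + 1.710 + 1.375 + 2.155) / 9 = 1.66211
bias = 1.66211 − 1.812

bias = −0.1499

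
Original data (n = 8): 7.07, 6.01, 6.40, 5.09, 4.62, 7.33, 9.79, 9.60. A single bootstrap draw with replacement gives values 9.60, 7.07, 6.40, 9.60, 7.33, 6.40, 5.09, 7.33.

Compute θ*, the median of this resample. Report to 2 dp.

Sorted: 5.09, 6.40, 6.40, 7.07, 7.33, 7.33, 9.60, 9.60
Median = average of the two middle values = 7.20

θ* = 7.20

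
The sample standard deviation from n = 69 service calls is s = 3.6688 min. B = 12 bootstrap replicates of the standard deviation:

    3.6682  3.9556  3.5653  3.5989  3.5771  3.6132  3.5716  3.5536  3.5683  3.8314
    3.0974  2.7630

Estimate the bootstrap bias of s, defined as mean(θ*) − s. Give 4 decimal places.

bias = −0.1385

mean(θ*) = (3.6682 + 3.9556 + 3.5653 + 3.5989 + 3.5771 + 3.6132 + 3.5716 + 3.5536 + 3.5683 + 3.8314 + 3.0974 + 2.7630) / 12 = 3.53030
bias = 3.53030 − 3.6688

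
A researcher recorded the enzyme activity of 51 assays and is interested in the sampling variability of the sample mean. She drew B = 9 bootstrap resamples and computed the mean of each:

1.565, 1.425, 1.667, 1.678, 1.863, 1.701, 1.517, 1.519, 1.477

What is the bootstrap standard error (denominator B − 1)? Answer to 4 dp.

SE* = 0.1371

Bootstrap SE is the standard deviation of the 9 replicate means.
Mean of replicates: (1.565 + 1.425 + 1.667 + 1.678 + 1.863 + 1.701 + 1.517 + 1.519 + 1.477) / 9 = 14.41200 / 9 = 1.60133
Sum of squared deviations: (−0.03633)² + (−0.17633)² + (+0.06567)² + (+0.07667)² + (+0.26167)² + (+0.09967)² + (−0.08433)² + (−0.08233)² + (−0.12433)² = 0.15036
Variance = 0.15036 / 8 = 0.01879
SE* = √0.01879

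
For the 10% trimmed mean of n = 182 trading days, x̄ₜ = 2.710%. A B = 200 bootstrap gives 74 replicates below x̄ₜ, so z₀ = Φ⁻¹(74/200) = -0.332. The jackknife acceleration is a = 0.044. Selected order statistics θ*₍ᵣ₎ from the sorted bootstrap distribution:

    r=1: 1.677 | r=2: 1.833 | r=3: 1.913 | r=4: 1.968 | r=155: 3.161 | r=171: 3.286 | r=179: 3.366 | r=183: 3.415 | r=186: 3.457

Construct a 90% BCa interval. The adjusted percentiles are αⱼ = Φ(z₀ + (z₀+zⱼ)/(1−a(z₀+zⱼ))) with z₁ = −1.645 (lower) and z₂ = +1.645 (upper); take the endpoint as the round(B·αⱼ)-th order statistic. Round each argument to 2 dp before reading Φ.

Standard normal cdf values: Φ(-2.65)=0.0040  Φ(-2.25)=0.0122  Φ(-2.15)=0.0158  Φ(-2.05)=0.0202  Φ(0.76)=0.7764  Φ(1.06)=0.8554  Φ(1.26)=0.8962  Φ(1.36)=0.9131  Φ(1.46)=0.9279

Lower: z₀ + z₁ = -0.332 + (-1.645) = -1.977; 1 − a(z₀+z₁) = 1 − (0.044)(-1.977) = 1.0870; argument = -0.332 + (-1.977)/1.0870 = -2.1508 → -2.15.
α₁ = Φ(-2.15) = 0.0158; rank = round(200 × 0.0158) = 3; θ*₍3₎ = 1.913.
Upper: z₀ + z₂ = 1.313; 1 − a(z₀+z₂) = 0.9422; argument = 1.0615 → 1.06; α₂ = 0.8554; rank = 171; θ*₍171₎ = 3.286.

(1.913, 3.286)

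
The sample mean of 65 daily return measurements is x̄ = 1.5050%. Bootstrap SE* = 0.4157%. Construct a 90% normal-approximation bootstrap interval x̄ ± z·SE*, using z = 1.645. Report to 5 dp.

Margin = 1.645 × 0.4157 = 0.683827
Interval: 1.5050 ± 0.683827

(0.82117, 2.18883)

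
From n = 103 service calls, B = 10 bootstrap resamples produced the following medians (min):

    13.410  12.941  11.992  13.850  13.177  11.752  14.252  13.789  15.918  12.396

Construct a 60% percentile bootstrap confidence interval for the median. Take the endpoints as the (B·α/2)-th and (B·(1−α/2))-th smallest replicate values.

Sorted replicates: 11.752, 11.992, 12.396, 12.941, 13.177, 13.410, 13.789, 13.850, 14.252, 15.918
α = 0.40; lower rank = 10 × 0.200 = 2; upper rank = 10 × 0.800 = 8.
The 2nd smallest replicate is 11.992; the 8th is 13.850.

(11.992, 13.850)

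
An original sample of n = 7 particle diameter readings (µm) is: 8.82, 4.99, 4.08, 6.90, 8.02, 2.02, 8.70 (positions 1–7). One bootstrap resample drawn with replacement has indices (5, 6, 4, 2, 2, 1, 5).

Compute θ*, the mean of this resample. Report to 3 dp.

Resample values: 8.02, 2.02, 6.90, 4.99, 4.99, 8.82, 8.02.
Mean = (8.02 + 2.02 + 6.90 + 4.99 + 4.99 + 8.82 + 8.02) / 7 = 43.760 / 7 = 6.251

θ* = 6.251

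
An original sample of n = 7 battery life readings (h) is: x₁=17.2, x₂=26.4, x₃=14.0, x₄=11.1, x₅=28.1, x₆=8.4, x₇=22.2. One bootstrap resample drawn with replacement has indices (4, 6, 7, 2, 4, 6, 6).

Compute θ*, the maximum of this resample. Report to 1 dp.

θ* = 26.4

Resample values: 11.1, 8.4, 22.2, 26.4, 11.1, 8.4, 8.4.
Maximum = 26.4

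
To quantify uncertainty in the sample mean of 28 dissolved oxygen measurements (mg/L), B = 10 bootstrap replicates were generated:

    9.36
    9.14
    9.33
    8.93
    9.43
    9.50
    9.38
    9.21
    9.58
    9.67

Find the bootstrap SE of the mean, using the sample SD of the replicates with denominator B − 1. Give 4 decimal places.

Bootstrap SE is the standard deviation of the 10 replicate means.
Mean of replicates: (9.36 + 9.14 + 9.33 + 8.93 + 9.43 + 9.50 + 9.38 + 9.21 + 9.58 + 9.67) / 10 = 93.53000 / 10 = 9.35300
Sum of squared deviations: (+0.00700)² + (−0.21300)² + (−0.02300)² + (−0.42300)² + (+0.07700)² + (+0.14700)² + (+0.02700)² + (−0.14300)² + (+0.22700)² + (+0.31700)² = 0.42561
Variance = 0.42561 / 9 = 0.04729
SE* = √0.04729

SE* = 0.2175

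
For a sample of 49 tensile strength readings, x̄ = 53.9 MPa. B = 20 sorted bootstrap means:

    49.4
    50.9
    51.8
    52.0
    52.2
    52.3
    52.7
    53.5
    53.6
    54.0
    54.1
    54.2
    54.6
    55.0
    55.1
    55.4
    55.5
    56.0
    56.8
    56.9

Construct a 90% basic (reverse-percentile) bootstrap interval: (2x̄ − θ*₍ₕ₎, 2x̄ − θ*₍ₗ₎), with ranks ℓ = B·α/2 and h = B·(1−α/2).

(51.0, 58.4)

Percentile endpoints at ranks 1 and 19: θ*₍1₎ = 49.4, θ*₍19₎ = 56.8.
Basic interval reflects these around x̄:
  lower = 2 × 53.9 − 56.8 = 51.0
  upper = 2 × 53.9 − 49.4 = 58.4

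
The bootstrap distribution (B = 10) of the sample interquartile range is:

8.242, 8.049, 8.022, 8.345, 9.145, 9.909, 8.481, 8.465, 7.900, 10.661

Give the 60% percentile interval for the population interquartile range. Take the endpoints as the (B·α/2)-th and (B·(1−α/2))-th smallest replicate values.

Sorted replicates: 7.900, 8.022, 8.049, 8.242, 8.345, 8.465, 8.481, 9.145, 9.909, 10.661
α = 0.40; lower rank = 10 × 0.200 = 2; upper rank = 10 × 0.800 = 8.
The 2nd smallest replicate is 8.022; the 8th is 9.145.

(8.022, 9.145)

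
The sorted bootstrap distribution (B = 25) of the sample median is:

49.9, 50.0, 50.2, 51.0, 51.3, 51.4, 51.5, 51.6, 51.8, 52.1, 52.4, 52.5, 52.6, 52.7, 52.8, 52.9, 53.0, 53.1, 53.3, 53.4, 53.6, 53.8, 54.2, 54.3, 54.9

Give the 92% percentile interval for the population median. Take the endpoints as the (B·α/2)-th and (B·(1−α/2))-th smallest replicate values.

(49.9, 54.3)

α = 0.08; lower rank = 25 × 0.040 = 1; upper rank = 25 × 0.960 = 24.
The 1st smallest replicate is 49.9; the 24th is 54.3.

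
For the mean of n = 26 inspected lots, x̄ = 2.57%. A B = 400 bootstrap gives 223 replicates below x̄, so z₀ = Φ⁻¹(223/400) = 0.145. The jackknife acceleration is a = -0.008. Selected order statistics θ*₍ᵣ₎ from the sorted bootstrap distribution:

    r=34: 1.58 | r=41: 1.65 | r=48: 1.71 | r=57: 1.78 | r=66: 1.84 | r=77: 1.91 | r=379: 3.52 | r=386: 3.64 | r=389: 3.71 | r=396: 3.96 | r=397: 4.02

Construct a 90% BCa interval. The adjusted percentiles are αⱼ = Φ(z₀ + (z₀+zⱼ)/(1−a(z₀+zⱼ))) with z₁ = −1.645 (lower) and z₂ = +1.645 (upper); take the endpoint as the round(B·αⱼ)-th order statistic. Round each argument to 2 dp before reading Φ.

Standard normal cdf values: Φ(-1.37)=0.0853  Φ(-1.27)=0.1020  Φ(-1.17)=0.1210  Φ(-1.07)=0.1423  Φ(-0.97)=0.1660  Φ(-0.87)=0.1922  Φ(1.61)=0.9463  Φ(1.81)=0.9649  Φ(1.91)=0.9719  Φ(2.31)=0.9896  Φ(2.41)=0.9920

(1.58, 3.71)

Lower: z₀ + z₁ = 0.145 + (-1.645) = -1.500; 1 − a(z₀+z₁) = 1 − (-0.008)(-1.500) = 0.9880; argument = 0.145 + (-1.500)/0.9880 = -1.3732 → -1.37.
α₁ = Φ(-1.37) = 0.0853; rank = round(400 × 0.0853) = 34; θ*₍34₎ = 1.58.
Upper: z₀ + z₂ = 1.790; 1 − a(z₀+z₂) = 1.0143; argument = 1.9097 → 1.91; α₂ = 0.9719; rank = 389; θ*₍389₎ = 3.71.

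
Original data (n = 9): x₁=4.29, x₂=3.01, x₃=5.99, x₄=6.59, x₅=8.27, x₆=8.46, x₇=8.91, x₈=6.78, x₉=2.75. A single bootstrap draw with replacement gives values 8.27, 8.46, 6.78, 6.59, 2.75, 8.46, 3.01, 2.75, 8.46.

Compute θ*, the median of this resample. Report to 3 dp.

θ* = 6.780

Sorted: 2.75, 2.75, 3.01, 6.59, 6.78, 8.27, 8.46, 8.46, 8.46
Median = middle value = 6.780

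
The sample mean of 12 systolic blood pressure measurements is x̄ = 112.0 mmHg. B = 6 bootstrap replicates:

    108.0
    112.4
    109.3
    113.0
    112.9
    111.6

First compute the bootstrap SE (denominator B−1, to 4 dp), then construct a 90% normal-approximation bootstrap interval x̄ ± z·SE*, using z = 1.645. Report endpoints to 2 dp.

(108.58, 115.42)

Mean of replicates = 111.2000; sum of squared deviations = 21.5800; SE* = √(21.5800/5) = 2.0775
Margin = 1.645 × 2.0775 = 3.417
Interval: 112.0 ± 3.417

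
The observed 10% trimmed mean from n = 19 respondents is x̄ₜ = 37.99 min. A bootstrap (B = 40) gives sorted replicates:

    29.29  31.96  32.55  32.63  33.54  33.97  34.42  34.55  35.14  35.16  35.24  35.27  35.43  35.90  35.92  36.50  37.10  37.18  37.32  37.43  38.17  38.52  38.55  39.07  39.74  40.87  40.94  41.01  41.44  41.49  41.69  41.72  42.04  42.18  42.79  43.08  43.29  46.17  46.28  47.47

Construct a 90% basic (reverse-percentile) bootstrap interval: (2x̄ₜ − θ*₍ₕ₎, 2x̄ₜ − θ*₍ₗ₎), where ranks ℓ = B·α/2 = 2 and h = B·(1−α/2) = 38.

(29.81, 44.02)

Percentile endpoints at ranks 2 and 38: θ*₍2₎ = 31.96, θ*₍38₎ = 46.17.
Basic interval reflects these around x̄ₜ:
  lower = 2 × 37.99 − 46.17 = 29.81
  upper = 2 × 37.99 − 31.96 = 44.02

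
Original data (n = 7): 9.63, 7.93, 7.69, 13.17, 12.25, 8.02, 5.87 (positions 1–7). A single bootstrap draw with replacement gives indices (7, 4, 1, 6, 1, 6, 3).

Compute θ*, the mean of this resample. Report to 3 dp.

θ* = 8.861

Resample values: 5.87, 13.17, 9.63, 8.02, 9.63, 8.02, 7.69.
Mean = (5.87 + 13.17 + 9.63 + 8.02 + 9.63 + 8.02 + 7.69) / 7 = 62.030 / 7 = 8.861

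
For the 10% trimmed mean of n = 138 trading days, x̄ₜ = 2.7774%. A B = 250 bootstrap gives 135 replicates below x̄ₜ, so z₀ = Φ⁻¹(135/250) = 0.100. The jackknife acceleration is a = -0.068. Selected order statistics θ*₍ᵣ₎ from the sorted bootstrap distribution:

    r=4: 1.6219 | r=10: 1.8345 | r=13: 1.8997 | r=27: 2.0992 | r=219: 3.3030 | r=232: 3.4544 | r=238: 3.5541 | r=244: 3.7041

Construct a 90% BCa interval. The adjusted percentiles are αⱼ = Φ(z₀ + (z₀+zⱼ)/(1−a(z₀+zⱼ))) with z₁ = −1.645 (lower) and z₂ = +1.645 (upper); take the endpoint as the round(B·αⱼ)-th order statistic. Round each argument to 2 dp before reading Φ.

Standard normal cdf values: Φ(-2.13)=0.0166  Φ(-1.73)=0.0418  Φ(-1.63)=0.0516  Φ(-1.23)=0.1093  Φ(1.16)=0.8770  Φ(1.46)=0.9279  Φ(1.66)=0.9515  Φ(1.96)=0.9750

Lower: z₀ + z₁ = 0.100 + (-1.645) = -1.545; 1 − a(z₀+z₁) = 1 − (-0.068)(-1.545) = 0.8949; argument = 0.100 + (-1.545)/0.8949 = -1.6264 → -1.63.
α₁ = Φ(-1.63) = 0.0516; rank = round(250 × 0.0516) = 13; θ*₍13₎ = 1.8997.
Upper: z₀ + z₂ = 1.745; 1 − a(z₀+z₂) = 1.1187; argument = 1.6599 → 1.66; α₂ = 0.9515; rank = 238; θ*₍238₎ = 3.5541.

(1.8997, 3.5541)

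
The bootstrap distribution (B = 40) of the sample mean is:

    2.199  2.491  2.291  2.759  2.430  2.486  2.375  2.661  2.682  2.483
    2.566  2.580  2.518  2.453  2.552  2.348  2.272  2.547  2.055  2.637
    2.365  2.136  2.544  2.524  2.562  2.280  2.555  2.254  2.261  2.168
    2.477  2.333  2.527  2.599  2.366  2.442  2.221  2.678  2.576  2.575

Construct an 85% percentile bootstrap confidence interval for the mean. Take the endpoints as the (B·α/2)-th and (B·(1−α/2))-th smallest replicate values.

(2.168, 2.661)

Sorted replicates: 2.055, 2.136, 2.168, 2.199, 2.221, 2.254, 2.261, 2.272, 2.280, 2.291, 2.333, 2.348, 2.365, 2.366, 2.375, 2.430, 2.442, 2.453, 2.477, 2.483, 2.486, 2.491, 2.518, 2.524, 2.527, 2.544, 2.547, 2.552, 2.555, 2.562, 2.566, 2.575, 2.576, 2.580, 2.599, 2.637, 2.661, 2.678, 2.682, 2.759
α = 0.15; lower rank = 40 × 0.075 = 3; upper rank = 40 × 0.925 = 37.
The 3rd smallest replicate is 2.168; the 37th is 2.661.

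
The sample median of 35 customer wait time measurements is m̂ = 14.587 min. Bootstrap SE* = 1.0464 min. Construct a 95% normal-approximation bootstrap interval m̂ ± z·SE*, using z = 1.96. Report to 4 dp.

Margin = 1.96 × 1.0464 = 2.05094
Interval: 14.587 ± 2.05094

(12.5361, 16.6379)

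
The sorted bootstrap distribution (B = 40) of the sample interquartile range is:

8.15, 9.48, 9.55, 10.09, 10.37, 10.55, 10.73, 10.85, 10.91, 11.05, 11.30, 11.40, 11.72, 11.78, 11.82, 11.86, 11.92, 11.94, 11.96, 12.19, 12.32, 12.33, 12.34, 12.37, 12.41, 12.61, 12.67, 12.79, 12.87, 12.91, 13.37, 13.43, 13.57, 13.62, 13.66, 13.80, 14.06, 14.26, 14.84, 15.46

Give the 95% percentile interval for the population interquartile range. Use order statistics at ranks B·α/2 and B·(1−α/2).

(8.15, 14.84)

α = 0.05; lower rank = 40 × 0.025 = 1; upper rank = 40 × 0.975 = 39.
The 1st smallest replicate is 8.15; the 39th is 14.84.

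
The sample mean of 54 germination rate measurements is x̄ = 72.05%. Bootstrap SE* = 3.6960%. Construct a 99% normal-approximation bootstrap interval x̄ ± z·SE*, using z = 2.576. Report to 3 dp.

Margin = 2.576 × 3.6960 = 9.5209
Interval: 72.05 ± 9.5209

(62.529, 81.571)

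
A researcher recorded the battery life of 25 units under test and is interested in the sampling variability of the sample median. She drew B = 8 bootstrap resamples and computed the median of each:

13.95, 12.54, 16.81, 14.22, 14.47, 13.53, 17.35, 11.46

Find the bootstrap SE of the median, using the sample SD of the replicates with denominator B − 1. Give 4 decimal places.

SE* = 1.9826

Bootstrap SE is the standard deviation of the 8 replicate medians.
Mean of replicates: (13.95 + 12.54 + 16.81 + 14.22 + 14.47 + 13.53 + 17.35 + 11.46) / 8 = 114.33000 / 8 = 14.29125
Sum of squared deviations: (−0.34125)² + (−1.75125)² + (+2.51875)² + (−0.07125)² + (+0.17875)² + (−0.76125)² + (+3.05875)² + (−2.83125)² = 27.51589
Variance = 27.51589 / 7 = 3.93084
SE* = √3.93084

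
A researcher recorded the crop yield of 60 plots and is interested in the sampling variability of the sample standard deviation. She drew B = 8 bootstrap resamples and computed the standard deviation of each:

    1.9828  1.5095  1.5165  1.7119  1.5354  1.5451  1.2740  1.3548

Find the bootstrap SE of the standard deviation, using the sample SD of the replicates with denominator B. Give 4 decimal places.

Bootstrap SE is the standard deviation of the 8 replicate standard deviations.
Mean of replicates: (1.9828 + 1.5095 + 1.5165 + 1.7119 + 1.5354 + 1.5451 + 1.2740 + 1.3548) / 8 = 12.43000 / 8 = 1.55375
Sum of squared deviations: (+0.42905)² + (−0.04425)² + (−0.03725)² + (+0.15815)² + (−0.01835)² + (−0.00865)² + (−0.27975)² + (−0.19895)² = 0.33069
Variance = 0.33069 / 8 = 0.04134
SE* = √0.04134

SE* = 0.2033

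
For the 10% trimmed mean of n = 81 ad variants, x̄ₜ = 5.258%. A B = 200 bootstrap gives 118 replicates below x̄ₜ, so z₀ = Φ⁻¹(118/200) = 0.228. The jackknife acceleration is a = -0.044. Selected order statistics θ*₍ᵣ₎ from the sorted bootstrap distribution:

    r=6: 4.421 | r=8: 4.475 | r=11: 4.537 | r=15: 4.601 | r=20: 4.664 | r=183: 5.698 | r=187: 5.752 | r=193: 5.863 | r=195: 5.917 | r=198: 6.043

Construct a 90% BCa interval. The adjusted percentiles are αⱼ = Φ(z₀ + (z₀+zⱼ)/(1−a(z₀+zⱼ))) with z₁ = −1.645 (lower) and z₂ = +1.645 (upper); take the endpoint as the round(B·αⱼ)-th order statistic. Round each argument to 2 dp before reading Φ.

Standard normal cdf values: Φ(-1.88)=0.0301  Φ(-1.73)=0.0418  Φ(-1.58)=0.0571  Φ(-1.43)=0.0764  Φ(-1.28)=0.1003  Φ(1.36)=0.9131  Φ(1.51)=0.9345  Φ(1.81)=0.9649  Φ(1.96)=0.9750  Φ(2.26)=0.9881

Lower: z₀ + z₁ = 0.228 + (-1.645) = -1.417; 1 − a(z₀+z₁) = 1 − (-0.044)(-1.417) = 0.9377; argument = 0.228 + (-1.417)/0.9377 = -1.2832 → -1.28.
α₁ = Φ(-1.28) = 0.1003; rank = round(200 × 0.1003) = 20; θ*₍20₎ = 4.664.
Upper: z₀ + z₂ = 1.873; 1 − a(z₀+z₂) = 1.0824; argument = 1.9584 → 1.96; α₂ = 0.9750; rank = 195; θ*₍195₎ = 5.917.

(4.664, 5.917)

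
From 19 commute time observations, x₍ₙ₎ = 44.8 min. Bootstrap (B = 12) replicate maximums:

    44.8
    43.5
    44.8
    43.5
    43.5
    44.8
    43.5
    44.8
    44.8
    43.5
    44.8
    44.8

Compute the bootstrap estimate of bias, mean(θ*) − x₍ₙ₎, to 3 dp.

mean(θ*) = (44.8 + 43.5 + 44.8 + 43.5 + 43.5 + 44.8 + 43.5 + 44.8 + 44.8 + 43.5 + 44.8 + 44.8) / 12 = 44.2583
bias = 44.2583 − 44.8

bias = −0.542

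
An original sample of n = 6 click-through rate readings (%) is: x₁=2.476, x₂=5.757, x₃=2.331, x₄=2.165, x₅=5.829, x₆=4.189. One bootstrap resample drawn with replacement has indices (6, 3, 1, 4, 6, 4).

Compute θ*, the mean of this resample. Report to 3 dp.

θ* = 2.919

Resample values: 4.189, 2.331, 2.476, 2.165, 4.189, 2.165.
Mean = (4.189 + 2.331 + 2.476 + 2.165 + 4.189 + 2.165) / 6 = 17.5150 / 6 = 2.919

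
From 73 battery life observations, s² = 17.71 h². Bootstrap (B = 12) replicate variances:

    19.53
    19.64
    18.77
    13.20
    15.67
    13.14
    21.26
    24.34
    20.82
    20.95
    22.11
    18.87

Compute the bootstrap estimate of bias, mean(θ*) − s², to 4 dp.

mean(θ*) = (19.53 + 19.64 + 18.77 + 13.20 + 15.67 + 13.14 + 21.26 + 24.34 + 20.82 + 20.95 + 22.11 + 18.87) / 12 = 19.02500
bias = 19.02500 − 17.71

bias = +1.3150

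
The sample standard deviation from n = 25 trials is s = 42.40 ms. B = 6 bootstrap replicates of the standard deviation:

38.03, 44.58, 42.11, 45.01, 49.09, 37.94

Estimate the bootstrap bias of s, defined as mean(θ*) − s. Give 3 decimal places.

mean(θ*) = (38.03 + 44.58 + 42.11 + 45.01 + 49.09 + 37.94) / 6 = 42.7933
bias = 42.7933 − 42.40

bias = +0.393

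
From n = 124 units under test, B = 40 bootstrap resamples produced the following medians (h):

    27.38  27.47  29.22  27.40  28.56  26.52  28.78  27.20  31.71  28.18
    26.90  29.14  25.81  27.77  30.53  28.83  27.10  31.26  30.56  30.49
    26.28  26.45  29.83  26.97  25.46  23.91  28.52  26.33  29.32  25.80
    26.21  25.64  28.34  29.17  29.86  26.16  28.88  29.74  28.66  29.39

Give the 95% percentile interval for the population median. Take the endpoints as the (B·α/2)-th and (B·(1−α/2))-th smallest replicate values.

(23.91, 31.26)

Sorted replicates: 23.91, 25.46, 25.64, 25.80, 25.81, 26.16, 26.21, 26.28, 26.33, 26.45, 26.52, 26.90, 26.97, 27.10, 27.20, 27.38, 27.40, 27.47, 27.77, 28.18, 28.34, 28.52, 28.56, 28.66, 28.78, 28.83, 28.88, 29.14, 29.17, 29.22, 29.32, 29.39, 29.74, 29.83, 29.86, 30.49, 30.53, 30.56, 31.26, 31.71
α = 0.05; lower rank = 40 × 0.025 = 1; upper rank = 40 × 0.975 = 39.
The 1st smallest replicate is 23.91; the 39th is 31.26.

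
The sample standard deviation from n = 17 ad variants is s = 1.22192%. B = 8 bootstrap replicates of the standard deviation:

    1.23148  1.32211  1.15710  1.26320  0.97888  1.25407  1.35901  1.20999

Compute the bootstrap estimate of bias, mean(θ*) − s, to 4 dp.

bias = +0.0001

mean(θ*) = (1.23148 + 1.32211 + 1.15710 + 1.26320 + 0.97888 + 1.25407 + 1.35901 + 1.20999) / 8 = 1.22198
bias = 1.22198 − 1.22192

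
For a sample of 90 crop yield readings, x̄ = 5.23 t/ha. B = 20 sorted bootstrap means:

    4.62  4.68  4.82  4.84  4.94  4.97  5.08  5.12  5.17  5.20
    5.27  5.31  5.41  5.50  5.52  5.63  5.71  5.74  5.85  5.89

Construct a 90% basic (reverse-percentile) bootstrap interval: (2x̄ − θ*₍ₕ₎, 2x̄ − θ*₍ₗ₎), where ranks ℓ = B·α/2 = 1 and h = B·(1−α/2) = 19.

(4.61, 5.84)

Percentile endpoints at ranks 1 and 19: θ*₍1₎ = 4.62, θ*₍19₎ = 5.85.
Basic interval reflects these around x̄:
  lower = 2 × 5.23 − 5.85 = 4.61
  upper = 2 × 5.23 − 4.62 = 5.84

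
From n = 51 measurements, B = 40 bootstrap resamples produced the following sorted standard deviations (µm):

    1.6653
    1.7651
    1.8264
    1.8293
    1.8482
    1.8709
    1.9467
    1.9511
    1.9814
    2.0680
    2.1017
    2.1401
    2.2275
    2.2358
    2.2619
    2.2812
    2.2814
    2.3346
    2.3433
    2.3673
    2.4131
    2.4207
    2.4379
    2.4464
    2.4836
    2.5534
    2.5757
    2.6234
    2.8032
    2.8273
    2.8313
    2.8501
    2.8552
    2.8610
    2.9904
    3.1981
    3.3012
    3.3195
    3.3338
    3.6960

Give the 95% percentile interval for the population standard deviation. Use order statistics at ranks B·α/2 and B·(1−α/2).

α = 0.05; lower rank = 40 × 0.025 = 1; upper rank = 40 × 0.975 = 39.
The 1st smallest replicate is 1.6653; the 39th is 3.3338.

(1.6653, 3.3338)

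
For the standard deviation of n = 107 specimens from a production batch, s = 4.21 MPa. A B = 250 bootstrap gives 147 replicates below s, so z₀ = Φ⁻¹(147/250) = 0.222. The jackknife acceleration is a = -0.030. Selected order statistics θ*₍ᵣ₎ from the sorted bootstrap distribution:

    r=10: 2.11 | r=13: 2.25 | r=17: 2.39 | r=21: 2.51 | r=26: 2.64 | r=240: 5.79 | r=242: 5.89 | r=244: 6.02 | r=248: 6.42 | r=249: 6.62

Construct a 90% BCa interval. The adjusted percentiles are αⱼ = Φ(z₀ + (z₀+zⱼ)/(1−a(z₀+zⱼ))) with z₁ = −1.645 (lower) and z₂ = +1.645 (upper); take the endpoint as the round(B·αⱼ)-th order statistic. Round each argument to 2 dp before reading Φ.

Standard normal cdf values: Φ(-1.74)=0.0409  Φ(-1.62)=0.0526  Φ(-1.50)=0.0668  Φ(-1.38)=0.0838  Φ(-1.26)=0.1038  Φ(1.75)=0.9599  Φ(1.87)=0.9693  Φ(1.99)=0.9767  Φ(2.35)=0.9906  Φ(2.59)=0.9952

Lower: z₀ + z₁ = 0.222 + (-1.645) = -1.423; 1 − a(z₀+z₁) = 1 − (-0.030)(-1.423) = 0.9573; argument = 0.222 + (-1.423)/0.9573 = -1.2645 → -1.26.
α₁ = Φ(-1.26) = 0.1038; rank = round(250 × 0.1038) = 26; θ*₍26₎ = 2.64.
Upper: z₀ + z₂ = 1.867; 1 − a(z₀+z₂) = 1.0560; argument = 1.9900 → 1.99; α₂ = 0.9767; rank = 244; θ*₍244₎ = 6.02.

(2.64, 6.02)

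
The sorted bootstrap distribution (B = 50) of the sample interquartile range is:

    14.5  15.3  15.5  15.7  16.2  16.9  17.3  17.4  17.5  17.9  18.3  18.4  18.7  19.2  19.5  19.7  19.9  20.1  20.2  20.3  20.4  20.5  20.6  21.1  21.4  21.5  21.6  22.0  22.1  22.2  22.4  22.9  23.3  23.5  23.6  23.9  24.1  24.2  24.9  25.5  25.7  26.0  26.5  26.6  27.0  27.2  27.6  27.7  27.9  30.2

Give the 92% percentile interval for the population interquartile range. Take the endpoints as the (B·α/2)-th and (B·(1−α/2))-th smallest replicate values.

α = 0.08; lower rank = 50 × 0.040 = 2; upper rank = 50 × 0.960 = 48.
The 2nd smallest replicate is 15.3; the 48th is 27.7.

(15.3, 27.7)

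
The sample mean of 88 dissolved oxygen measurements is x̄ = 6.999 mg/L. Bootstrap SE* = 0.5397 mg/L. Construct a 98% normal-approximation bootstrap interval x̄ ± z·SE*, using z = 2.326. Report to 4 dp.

(5.7437, 8.2543)

Margin = 2.326 × 0.5397 = 1.25534
Interval: 6.999 ± 1.25534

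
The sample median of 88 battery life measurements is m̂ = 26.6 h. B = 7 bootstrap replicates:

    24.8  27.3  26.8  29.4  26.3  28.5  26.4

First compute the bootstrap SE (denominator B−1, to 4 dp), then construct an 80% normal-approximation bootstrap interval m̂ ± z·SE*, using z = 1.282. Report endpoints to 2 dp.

Mean of replicates = 27.0714; sum of squared deviations = 13.7943; SE* = √(13.7943/6) = 1.5163
Margin = 1.282 × 1.5163 = 1.944
Interval: 26.6 ± 1.944

(24.66, 28.54)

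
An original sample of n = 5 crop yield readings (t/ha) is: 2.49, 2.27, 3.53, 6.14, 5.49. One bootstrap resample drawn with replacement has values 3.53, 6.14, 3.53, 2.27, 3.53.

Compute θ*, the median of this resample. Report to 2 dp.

Sorted: 2.27, 3.53, 3.53, 3.53, 6.14
Median = middle value = 3.53

θ* = 3.53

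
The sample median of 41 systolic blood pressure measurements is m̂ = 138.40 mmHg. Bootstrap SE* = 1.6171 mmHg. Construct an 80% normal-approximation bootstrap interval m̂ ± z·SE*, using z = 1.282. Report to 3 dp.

Margin = 1.282 × 1.6171 = 2.0731
Interval: 138.40 ± 2.0731

(136.327, 140.473)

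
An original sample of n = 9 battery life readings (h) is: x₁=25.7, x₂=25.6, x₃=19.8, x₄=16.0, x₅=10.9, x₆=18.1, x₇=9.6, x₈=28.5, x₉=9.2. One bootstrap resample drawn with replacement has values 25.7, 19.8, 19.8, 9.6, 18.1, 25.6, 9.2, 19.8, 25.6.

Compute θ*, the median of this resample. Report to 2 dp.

Sorted: 9.2, 9.6, 18.1, 19.8, 19.8, 19.8, 25.6, 25.6, 25.7
Median = middle value = 19.80

θ* = 19.80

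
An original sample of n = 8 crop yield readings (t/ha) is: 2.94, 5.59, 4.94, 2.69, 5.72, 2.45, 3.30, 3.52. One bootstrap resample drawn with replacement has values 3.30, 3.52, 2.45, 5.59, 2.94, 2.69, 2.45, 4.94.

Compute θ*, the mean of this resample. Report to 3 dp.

Mean = (3.30 + 3.52 + 2.45 + 5.59 + 2.94 + 2.69 + 2.45 + 4.94) / 8 = 27.880 / 8 = 3.485

θ* = 3.485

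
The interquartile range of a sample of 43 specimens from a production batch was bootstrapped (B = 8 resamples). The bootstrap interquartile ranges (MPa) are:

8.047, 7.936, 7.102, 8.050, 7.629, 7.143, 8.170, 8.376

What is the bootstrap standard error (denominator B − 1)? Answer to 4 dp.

SE* = 0.4718

Bootstrap SE is the standard deviation of the 8 replicate interquartile ranges.
Mean of replicates: (8.047 + 7.936 + 7.102 + 8.050 + 7.629 + 7.143 + 8.170 + 8.376) / 8 = 62.45300 / 8 = 7.80663
Sum of squared deviations: (+0.24038)² + (+0.12937)² + (−0.70463)² + (+0.24338)² + (−0.17763)² + (−0.66363)² + (+0.36337)² + (+0.56937)² = 1.55842
Variance = 1.55842 / 7 = 0.22263
SE* = √0.22263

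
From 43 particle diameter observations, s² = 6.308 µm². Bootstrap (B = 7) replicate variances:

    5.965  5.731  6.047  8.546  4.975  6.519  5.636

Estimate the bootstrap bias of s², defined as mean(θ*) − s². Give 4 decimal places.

bias = −0.1053

mean(θ*) = (5.965 + 5.731 + 6.047 + 8.546 + 4.975 + 6.519 + 5.636) / 7 = 6.20271
bias = 6.20271 − 6.308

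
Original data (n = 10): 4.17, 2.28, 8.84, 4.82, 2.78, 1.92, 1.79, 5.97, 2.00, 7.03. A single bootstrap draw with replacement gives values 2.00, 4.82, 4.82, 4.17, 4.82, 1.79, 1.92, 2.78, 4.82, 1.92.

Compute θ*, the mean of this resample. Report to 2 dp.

θ* = 3.39

Mean = (2.00 + 4.82 + 4.82 + 4.17 + 4.82 + 1.79 + 1.92 + 2.78 + 4.82 + 1.92) / 10 = 33.860 / 10 = 3.39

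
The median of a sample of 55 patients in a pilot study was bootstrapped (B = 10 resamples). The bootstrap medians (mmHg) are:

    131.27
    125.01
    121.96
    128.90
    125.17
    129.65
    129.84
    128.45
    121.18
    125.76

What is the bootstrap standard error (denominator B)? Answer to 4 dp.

SE* = 3.2614

Bootstrap SE is the standard deviation of the 10 replicate medians.
Mean of replicates: (131.27 + 125.01 + 121.96 + 128.90 + 125.17 + 129.65 + 129.84 + 128.45 + 121.18 + 125.76) / 10 = 1267.19000 / 10 = 126.71900
Sum of squared deviations: (+4.55100)² + (−1.70900)² + (−4.75900)² + (+2.18100)² + (−1.54900)² + (+2.93100)² + (+3.12100)² + (+1.73100)² + (−5.53900)² + (−0.95900)² = 106.36449
Variance = 106.36449 / 10 = 10.63645
SE* = √10.63645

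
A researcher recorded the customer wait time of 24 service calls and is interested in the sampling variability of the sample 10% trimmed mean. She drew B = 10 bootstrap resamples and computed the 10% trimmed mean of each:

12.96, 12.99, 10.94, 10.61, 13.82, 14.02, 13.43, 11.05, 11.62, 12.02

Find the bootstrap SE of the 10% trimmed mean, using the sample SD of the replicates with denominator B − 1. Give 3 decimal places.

Bootstrap SE is the standard deviation of the 10 replicate 10% trimmed means.
Mean of replicates: (12.96 + 12.99 + 10.94 + 10.61 + 13.82 + 14.02 + 13.43 + 11.05 + 11.62 + 12.02) / 10 = 123.4600 / 10 = 12.3460
Sum of squared deviations: (+0.6140)² + (+0.6440)² + (−1.4060)² + (−1.7360)² + (+1.4740)² + (+1.6740)² + (+1.0840)² + (−1.2960)² + (−0.7260)² + (−0.3260)² = 14.2452
Variance = 14.2452 / 9 = 1.5828
SE* = √1.5828

SE* = 1.258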